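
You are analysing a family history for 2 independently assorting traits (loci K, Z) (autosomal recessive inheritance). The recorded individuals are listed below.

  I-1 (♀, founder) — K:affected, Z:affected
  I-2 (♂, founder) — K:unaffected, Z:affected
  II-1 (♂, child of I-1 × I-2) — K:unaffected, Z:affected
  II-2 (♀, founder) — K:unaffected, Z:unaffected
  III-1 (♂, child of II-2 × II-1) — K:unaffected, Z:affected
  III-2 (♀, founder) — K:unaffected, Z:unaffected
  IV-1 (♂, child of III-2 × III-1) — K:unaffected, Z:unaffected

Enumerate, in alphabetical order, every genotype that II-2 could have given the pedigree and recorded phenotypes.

K/I-1 aff ·: kk
K/I-2 un ·: KK|Kk
K/II-1 un I-1×I-2: Kk
K/II-2 un ·: KK|Kk
K/III-1 un II-2×II-1: KK|Kk
K/III-2 un ·: KK|Kk
K/IV-1 un III-2×III-1: KK|Kk
⇒ K over [I-1,I-2,II-1,II-2,III-1,III-2,IV-1]: 28 consistent
Z/I-1 aff ·: zz
Z/I-2 aff ·: zz
Z/II-1 aff I-1×I-2: zz
Z/II-2 un ·: Zz
Z/III-1 aff II-2×II-1: zz
Z/III-2 un ·: ZZ|Zz
Z/IV-1 un III-2×III-1: Zz
⇒ Z over [I-1,I-2,II-1,II-2,III-1,III-2,IV-1]: 2 consistent

II-2 ∈ {KK Zz, Kk Zz}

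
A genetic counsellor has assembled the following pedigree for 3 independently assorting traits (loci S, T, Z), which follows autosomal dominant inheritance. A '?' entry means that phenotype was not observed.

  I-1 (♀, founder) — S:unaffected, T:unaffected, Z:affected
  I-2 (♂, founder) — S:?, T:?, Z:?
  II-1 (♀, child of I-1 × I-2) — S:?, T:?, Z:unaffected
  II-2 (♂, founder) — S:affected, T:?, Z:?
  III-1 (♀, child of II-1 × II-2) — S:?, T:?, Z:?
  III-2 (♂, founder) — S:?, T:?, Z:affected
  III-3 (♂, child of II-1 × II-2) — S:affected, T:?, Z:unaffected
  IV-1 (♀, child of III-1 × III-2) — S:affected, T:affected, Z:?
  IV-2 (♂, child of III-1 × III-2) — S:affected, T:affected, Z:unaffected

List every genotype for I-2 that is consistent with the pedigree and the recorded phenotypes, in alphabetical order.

I-2 ∈ {SS TT Zz, SS TT zz, SS Tt Zz, SS Tt zz, SS tt Zz, SS tt zz, Ss TT Zz, Ss TT zz, Ss Tt Zz, Ss Tt zz, Ss tt Zz, Ss tt zz, ss TT Zz, ss TT zz, ss Tt Zz, ss Tt zz, ss tt Zz, ss tt zz}

S/I-1 un ·: ss
S/I-2 ? ·: ss|Ss|SS
S/II-1 ? I-1×I-2: ss|Ss
S/II-2 aff ·: Ss|SS
S/III-1 ? II-1×II-2: ss|Ss|SS
S/III-2 ? ·: ss|Ss|SS
S/III-3 aff II-1×II-2: Ss|SS
S/IV-1 aff III-1×III-2: Ss|SS
S/IV-2 aff III-1×III-2: Ss|SS
⇒ S over [I-1,I-2,II-1,II-2,III-1,III-2,III-3,IV-1,IV-2]: 168 consistent
T/I-1 un ·: tt
T/I-2 ? ·: tt|Tt|TT
T/II-1 ? I-1×I-2: tt|Tt
T/II-2 ? ·: tt|Tt|TT
T/III-1 ? II-1×II-2: tt|Tt|TT
T/III-2 ? ·: tt|Tt|TT
T/III-3 ? II-1×II-2: tt|Tt|TT
T/IV-1 aff III-1×III-2: Tt|TT
T/IV-2 aff III-1×III-2: Tt|TT
⇒ T over [I-1,I-2,II-1,II-2,III-1,III-2,III-3,IV-1,IV-2]: 272 consistent
Z/I-1 aff ·: Zz
Z/I-2 ? ·: zz|Zz
Z/II-1 un I-1×I-2: zz
Z/II-2 ? ·: zz|Zz
Z/III-1 ? II-1×II-2: zz|Zz
Z/III-2 aff ·: Zz
Z/III-3 un II-1×II-2: zz
Z/IV-1 ? III-1×III-2: zz|Zz|ZZ
Z/IV-2 un III-1×III-2: zz
⇒ Z over [I-1,I-2,II-1,II-2,III-1,III-2,III-3,IV-1,IV-2]: 14 consistent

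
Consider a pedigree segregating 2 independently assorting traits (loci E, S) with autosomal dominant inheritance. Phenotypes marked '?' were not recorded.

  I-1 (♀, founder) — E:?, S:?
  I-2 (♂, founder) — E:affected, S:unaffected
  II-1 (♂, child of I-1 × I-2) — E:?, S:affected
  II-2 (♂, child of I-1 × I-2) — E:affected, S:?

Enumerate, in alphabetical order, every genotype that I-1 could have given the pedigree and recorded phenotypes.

I-1 ∈ {EE SS, EE Ss, Ee SS, Ee Ss, ee SS, ee Ss}

E/I-1 ? ·: ee|Ee|EE
E/I-2 aff ·: Ee|EE
E/II-1 ? I-1×I-2: ee|Ee|EE
E/II-2 aff I-1×I-2: Ee|EE
⇒ E over [I-1,I-2,II-1,II-2]: 18 consistent
S/I-1 ? ·: Ss|SS
S/I-2 un ·: ss
S/II-1 aff I-1×I-2: Ss
S/II-2 ? I-1×I-2: ss|Ss
⇒ S over [I-1,I-2,II-1,II-2]: 3 consistent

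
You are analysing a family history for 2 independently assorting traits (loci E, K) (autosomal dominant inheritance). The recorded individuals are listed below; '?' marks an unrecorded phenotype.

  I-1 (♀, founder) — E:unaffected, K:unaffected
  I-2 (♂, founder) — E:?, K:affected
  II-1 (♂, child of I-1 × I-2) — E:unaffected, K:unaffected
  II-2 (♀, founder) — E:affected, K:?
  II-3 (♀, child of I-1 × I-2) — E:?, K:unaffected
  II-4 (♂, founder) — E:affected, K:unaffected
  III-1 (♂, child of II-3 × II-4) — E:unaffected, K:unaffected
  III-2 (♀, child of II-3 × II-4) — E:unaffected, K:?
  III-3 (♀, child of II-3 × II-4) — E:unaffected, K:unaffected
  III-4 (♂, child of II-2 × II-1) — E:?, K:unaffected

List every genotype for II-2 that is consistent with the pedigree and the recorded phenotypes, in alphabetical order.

E/I-1 un ·: ee
E/I-2 ? ·: ee|Ee
E/II-1 un I-1×I-2: ee
E/II-2 aff ·: Ee|EE
E/II-3 ? I-1×I-2: ee|Ee
E/II-4 aff ·: Ee
E/III-1 un II-3×II-4: ee
E/III-2 un II-3×II-4: ee
E/III-3 un II-3×II-4: ee
E/III-4 ? II-2×II-1: ee|Ee
⇒ E over [I-1,I-2,II-1,II-2,II-3,II-4,III-1,III-2,III-3,III-4]: 9 consistent
K/I-1 un ·: kk
K/I-2 aff ·: Kk
K/II-1 un I-1×I-2: kk
K/II-2 ? ·: kk|Kk
K/II-3 un I-1×I-2: kk
K/II-4 un ·: kk
K/III-1 un II-3×II-4: kk
K/III-2 ? II-3×II-4: kk
K/III-3 un II-3×II-4: kk
K/III-4 un II-2×II-1: kk
⇒ K over [I-1,I-2,II-1,II-2,II-3,II-4,III-1,III-2,III-3,III-4]: 2 consistent

II-2 ∈ {EE Kk, EE kk, Ee Kk, Ee kk}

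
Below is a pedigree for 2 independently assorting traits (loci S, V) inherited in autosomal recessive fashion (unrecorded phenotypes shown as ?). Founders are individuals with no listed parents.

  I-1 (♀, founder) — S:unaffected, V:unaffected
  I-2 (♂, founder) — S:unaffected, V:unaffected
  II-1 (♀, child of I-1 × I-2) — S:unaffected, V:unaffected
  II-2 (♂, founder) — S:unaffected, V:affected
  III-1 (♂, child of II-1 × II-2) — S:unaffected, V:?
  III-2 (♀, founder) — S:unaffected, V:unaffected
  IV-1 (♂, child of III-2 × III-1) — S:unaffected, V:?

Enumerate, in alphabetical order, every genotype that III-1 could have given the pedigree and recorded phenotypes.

III-1 ∈ {SS Vv, SS vv, Ss Vv, Ss vv}

S/I-1 un ·: SS|Ss
S/I-2 un ·: SS|Ss
S/II-1 un I-1×I-2: SS|Ss
S/II-2 un ·: SS|Ss
S/III-1 un II-1×II-2: SS|Ss
S/III-2 un ·: SS|Ss
S/IV-1 un III-2×III-1: SS|Ss
⇒ S over [I-1,I-2,II-1,II-2,III-1,III-2,IV-1]: 82 consistent
V/I-1 un ·: VV|Vv
V/I-2 un ·: VV|Vv
V/II-1 un I-1×I-2: VV|Vv
V/II-2 aff ·: vv
V/III-1 ? II-1×II-2: Vv|vv
V/III-2 un ·: VV|Vv
V/IV-1 ? III-2×III-1: VV|Vv|vv
⇒ V over [I-1,I-2,II-1,II-2,III-1,III-2,IV-1]: 44 consistent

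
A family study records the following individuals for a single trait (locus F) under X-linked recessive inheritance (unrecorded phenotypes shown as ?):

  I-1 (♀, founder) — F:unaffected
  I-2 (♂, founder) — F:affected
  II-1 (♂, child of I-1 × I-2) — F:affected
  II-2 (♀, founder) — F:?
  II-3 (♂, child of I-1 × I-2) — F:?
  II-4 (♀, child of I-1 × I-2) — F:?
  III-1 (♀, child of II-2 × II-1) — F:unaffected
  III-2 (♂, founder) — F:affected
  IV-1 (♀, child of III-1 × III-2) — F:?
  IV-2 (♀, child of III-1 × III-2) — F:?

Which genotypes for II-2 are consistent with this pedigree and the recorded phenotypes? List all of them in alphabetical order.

II-2 ∈ {X^FX^F, X^FX^f}

F/I-1 un ·: X^FX^f
F/I-2 aff ·: X^fY
F/II-1 aff I-1×I-2: X^fY
F/II-2 ? ·: X^FX^F|X^FX^f
F/II-3 ? I-1×I-2: X^FY|X^fY
F/II-4 ? I-1×I-2: X^FX^f|X^fX^f
F/III-1 un II-2×II-1: X^FX^f
F/III-2 aff ·: X^fY
F/IV-1 ? III-1×III-2: X^FX^f|X^fX^f
F/IV-2 ? III-1×III-2: X^FX^f|X^fX^f
⇒ F over [I-1,I-2,II-1,II-2,II-3,II-4,III-1,III-2,IV-1,IV-2]: 32 consistent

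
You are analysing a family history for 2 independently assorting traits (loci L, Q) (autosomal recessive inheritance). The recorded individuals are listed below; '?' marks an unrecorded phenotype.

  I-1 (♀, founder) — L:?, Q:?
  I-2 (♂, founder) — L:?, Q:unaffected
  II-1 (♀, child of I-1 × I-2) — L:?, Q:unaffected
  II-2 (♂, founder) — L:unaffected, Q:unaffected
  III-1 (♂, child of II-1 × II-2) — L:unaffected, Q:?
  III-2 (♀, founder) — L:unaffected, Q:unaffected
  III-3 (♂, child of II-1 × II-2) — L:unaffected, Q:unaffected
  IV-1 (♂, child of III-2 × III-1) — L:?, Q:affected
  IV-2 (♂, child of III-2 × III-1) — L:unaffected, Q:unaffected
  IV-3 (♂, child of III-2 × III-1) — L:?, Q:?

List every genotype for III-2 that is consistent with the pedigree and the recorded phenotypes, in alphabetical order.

L/I-1 ? ·: LL|Ll|ll
L/I-2 ? ·: LL|Ll|ll
L/II-1 ? I-1×I-2: LL|Ll|ll
L/II-2 un ·: LL|Ll
L/III-1 un II-1×II-2: LL|Ll
L/III-2 un ·: LL|Ll
L/III-3 un II-1×II-2: LL|Ll
L/IV-1 ? III-2×III-1: LL|Ll|ll
L/IV-2 un III-2×III-1: LL|Ll
L/IV-3 ? III-2×III-1: LL|Ll|ll
⇒ L over [I-1,I-2,II-1,II-2,III-1,III-2,III-3,IV-1,IV-2,IV-3]: 1504 consistent
Q/I-1 ? ·: QQ|Qq|qq
Q/I-2 un ·: QQ|Qq
Q/II-1 un I-1×I-2: QQ|Qq
Q/II-2 un ·: QQ|Qq
Q/III-1 ? II-1×II-2: Qq|qq
Q/III-2 un ·: Qq
Q/III-3 un II-1×II-2: QQ|Qq
Q/IV-1 aff III-2×III-1: qq
Q/IV-2 un III-2×III-1: QQ|Qq
Q/IV-3 ? III-2×III-1: QQ|Qq|qq
⇒ Q over [I-1,I-2,II-1,II-2,III-1,III-2,III-3,IV-1,IV-2,IV-3]: 188 consistent

III-2 ∈ {LL Qq, Ll Qq}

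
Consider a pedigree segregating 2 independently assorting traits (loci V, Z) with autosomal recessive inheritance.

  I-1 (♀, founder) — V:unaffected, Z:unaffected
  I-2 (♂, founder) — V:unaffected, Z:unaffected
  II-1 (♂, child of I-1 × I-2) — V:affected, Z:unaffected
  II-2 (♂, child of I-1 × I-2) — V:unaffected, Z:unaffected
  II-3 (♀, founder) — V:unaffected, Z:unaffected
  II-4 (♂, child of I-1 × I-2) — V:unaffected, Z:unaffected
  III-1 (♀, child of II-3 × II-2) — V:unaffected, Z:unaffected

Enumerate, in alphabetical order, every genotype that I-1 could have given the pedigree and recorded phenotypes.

I-1 ∈ {Vv ZZ, Vv Zz}

V/I-1 un ·: Vv
V/I-2 un ·: Vv
V/II-1 aff I-1×I-2: vv
V/II-2 un I-1×I-2: VV|Vv
V/II-3 un ·: VV|Vv
V/II-4 un I-1×I-2: VV|Vv
V/III-1 un II-3×II-2: VV|Vv
⇒ V over [I-1,I-2,II-1,II-2,II-3,II-4,III-1]: 14 consistent
Z/I-1 un ·: ZZ|Zz
Z/I-2 un ·: ZZ|Zz
Z/II-1 un I-1×I-2: ZZ|Zz
Z/II-2 un I-1×I-2: ZZ|Zz
Z/II-3 un ·: ZZ|Zz
Z/II-4 un I-1×I-2: ZZ|Zz
Z/III-1 un II-3×II-2: ZZ|Zz
⇒ Z over [I-1,I-2,II-1,II-2,II-3,II-4,III-1]: 87 consistent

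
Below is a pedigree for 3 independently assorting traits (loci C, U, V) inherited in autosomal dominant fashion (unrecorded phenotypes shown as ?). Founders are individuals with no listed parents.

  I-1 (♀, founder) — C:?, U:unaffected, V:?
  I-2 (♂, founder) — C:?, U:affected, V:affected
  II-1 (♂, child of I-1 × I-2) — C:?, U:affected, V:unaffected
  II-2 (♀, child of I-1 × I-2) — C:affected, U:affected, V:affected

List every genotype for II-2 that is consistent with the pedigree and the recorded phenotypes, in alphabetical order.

II-2 ∈ {CC Uu VV, CC Uu Vv, Cc Uu VV, Cc Uu Vv}

C/I-1 ? ·: cc|Cc|CC
C/I-2 ? ·: cc|Cc|CC
C/II-1 ? I-1×I-2: cc|Cc|CC
C/II-2 aff I-1×I-2: Cc|CC
⇒ C over [I-1,I-2,II-1,II-2]: 21 consistent
U/I-1 un ·: uu
U/I-2 aff ·: Uu|UU
U/II-1 aff I-1×I-2: Uu
U/II-2 aff I-1×I-2: Uu
⇒ U over [I-1,I-2,II-1,II-2]: 2 consistent
V/I-1 ? ·: vv|Vv
V/I-2 aff ·: Vv
V/II-1 un I-1×I-2: vv
V/II-2 aff I-1×I-2: Vv|VV
⇒ V over [I-1,I-2,II-1,II-2]: 3 consistent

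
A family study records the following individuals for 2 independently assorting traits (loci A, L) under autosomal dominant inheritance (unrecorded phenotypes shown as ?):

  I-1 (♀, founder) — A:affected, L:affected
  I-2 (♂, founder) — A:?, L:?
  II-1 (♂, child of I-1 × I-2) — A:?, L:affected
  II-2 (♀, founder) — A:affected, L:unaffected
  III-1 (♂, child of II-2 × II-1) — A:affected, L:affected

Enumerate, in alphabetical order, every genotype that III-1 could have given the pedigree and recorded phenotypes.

III-1 ∈ {AA Ll, Aa Ll}

A/I-1 aff ·: Aa|AA
A/I-2 ? ·: aa|Aa|AA
A/II-1 ? I-1×I-2: aa|Aa|AA
A/II-2 aff ·: Aa|AA
A/III-1 aff II-2×II-1: Aa|AA
⇒ A over [I-1,I-2,II-1,II-2,III-1]: 36 consistent
L/I-1 aff ·: Ll|LL
L/I-2 ? ·: ll|Ll|LL
L/II-1 aff I-1×I-2: Ll|LL
L/II-2 un ·: ll
L/III-1 aff II-2×II-1: Ll
⇒ L over [I-1,I-2,II-1,II-2,III-1]: 9 consistent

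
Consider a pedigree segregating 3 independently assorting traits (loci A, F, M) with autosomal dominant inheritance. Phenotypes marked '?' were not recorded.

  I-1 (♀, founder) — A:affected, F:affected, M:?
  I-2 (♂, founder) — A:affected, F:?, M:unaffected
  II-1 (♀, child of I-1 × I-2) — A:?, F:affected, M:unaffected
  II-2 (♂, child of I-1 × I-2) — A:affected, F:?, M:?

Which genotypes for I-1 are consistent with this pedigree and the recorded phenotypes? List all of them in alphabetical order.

A/I-1 aff ·: Aa|AA
A/I-2 aff ·: Aa|AA
A/II-1 ? I-1×I-2: aa|Aa|AA
A/II-2 aff I-1×I-2: Aa|AA
⇒ A over [I-1,I-2,II-1,II-2]: 15 consistent
F/I-1 aff ·: Ff|FF
F/I-2 ? ·: ff|Ff|FF
F/II-1 aff I-1×I-2: Ff|FF
F/II-2 ? I-1×I-2: ff|Ff|FF
⇒ F over [I-1,I-2,II-1,II-2]: 18 consistent
M/I-1 ? ·: mm|Mm
M/I-2 un ·: mm
M/II-1 un I-1×I-2: mm
M/II-2 ? I-1×I-2: mm|Mm
⇒ M over [I-1,I-2,II-1,II-2]: 3 consistent

I-1 ∈ {AA FF Mm, AA FF mm, AA Ff Mm, AA Ff mm, Aa FF Mm, Aa FF mm, Aa Ff Mm, Aa Ff mm}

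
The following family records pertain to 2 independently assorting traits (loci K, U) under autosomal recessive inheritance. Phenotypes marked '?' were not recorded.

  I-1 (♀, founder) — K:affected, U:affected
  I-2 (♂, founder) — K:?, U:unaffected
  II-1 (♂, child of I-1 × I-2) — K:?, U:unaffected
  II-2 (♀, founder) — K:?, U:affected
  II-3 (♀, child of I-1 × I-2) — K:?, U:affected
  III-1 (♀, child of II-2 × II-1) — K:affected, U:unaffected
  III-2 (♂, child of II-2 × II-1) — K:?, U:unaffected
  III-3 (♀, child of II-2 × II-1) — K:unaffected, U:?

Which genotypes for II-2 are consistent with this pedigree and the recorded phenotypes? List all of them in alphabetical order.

K/I-1 aff ·: kk
K/I-2 ? ·: KK|Kk|kk
K/II-1 ? I-1×I-2: Kk|kk
K/II-2 ? ·: Kk|kk
K/II-3 ? I-1×I-2: Kk|kk
K/III-1 aff II-2×II-1: kk
K/III-2 ? II-2×II-1: KK|Kk|kk
K/III-3 un II-2×II-1: KK|Kk
⇒ K over [I-1,I-2,II-1,II-2,II-3,III-1,III-2,III-3]: 30 consistent
U/I-1 aff ·: uu
U/I-2 un ·: Uu
U/II-1 un I-1×I-2: Uu
U/II-2 aff ·: uu
U/II-3 aff I-1×I-2: uu
U/III-1 un II-2×II-1: Uu
U/III-2 un II-2×II-1: Uu
U/III-3 ? II-2×II-1: Uu|uu
⇒ U over [I-1,I-2,II-1,II-2,II-3,III-1,III-2,III-3]: 2 consistent

II-2 ∈ {Kk uu, kk uu}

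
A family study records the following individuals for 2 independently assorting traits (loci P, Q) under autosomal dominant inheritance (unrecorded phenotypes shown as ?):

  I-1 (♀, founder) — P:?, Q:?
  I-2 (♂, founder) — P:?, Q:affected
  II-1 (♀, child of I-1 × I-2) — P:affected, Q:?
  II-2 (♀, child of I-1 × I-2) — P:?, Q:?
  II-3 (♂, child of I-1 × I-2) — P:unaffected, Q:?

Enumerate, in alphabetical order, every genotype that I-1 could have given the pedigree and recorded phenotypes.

P/I-1 ? ·: pp|Pp
P/I-2 ? ·: pp|Pp
P/II-1 aff I-1×I-2: Pp|PP
P/II-2 ? I-1×I-2: pp|Pp|PP
P/II-3 un I-1×I-2: pp
⇒ P over [I-1,I-2,II-1,II-2,II-3]: 10 consistent
Q/I-1 ? ·: qq|Qq|QQ
Q/I-2 aff ·: Qq|QQ
Q/II-1 ? I-1×I-2: qq|Qq|QQ
Q/II-2 ? I-1×I-2: qq|Qq|QQ
Q/II-3 ? I-1×I-2: qq|Qq|QQ
⇒ Q over [I-1,I-2,II-1,II-2,II-3]: 53 consistent

I-1 ∈ {Pp QQ, Pp Qq, Pp qq, pp QQ, pp Qq, pp qq}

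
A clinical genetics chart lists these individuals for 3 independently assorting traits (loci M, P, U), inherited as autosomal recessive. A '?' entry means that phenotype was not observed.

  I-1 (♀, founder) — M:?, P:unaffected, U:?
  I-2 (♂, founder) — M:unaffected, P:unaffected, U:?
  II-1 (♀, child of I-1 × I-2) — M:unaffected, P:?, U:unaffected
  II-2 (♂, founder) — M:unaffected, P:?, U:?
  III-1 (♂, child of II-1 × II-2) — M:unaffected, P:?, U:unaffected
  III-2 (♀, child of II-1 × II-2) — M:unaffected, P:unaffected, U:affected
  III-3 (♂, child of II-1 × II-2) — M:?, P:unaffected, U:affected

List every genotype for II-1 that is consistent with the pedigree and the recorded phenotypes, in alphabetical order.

M/I-1 ? ·: MM|Mm|mm
M/I-2 un ·: MM|Mm
M/II-1 un I-1×I-2: MM|Mm
M/II-2 un ·: MM|Mm
M/III-1 un II-1×II-2: MM|Mm
M/III-2 un II-1×II-2: MM|Mm
M/III-3 ? II-1×II-2: MM|Mm|mm
⇒ M over [I-1,I-2,II-1,II-2,III-1,III-2,III-3]: 136 consistent
P/I-1 un ·: PP|Pp
P/I-2 un ·: PP|Pp
P/II-1 ? I-1×I-2: PP|Pp|pp
P/II-2 ? ·: PP|Pp|pp
P/III-1 ? II-1×II-2: PP|Pp|pp
P/III-2 un II-1×II-2: PP|Pp
P/III-3 un II-1×II-2: PP|Pp
⇒ P over [I-1,I-2,II-1,II-2,III-1,III-2,III-3]: 109 consistent
U/I-1 ? ·: UU|Uu|uu
U/I-2 ? ·: UU|Uu|uu
U/II-1 un I-1×I-2: Uu
U/II-2 ? ·: Uu|uu
U/III-1 un II-1×II-2: UU|Uu
U/III-2 aff II-1×II-2: uu
U/III-3 aff II-1×II-2: uu
⇒ U over [I-1,I-2,II-1,II-2,III-1,III-2,III-3]: 21 consistent

II-1 ∈ {MM PP Uu, MM Pp Uu, MM pp Uu, Mm PP Uu, Mm Pp Uu, Mm pp Uu}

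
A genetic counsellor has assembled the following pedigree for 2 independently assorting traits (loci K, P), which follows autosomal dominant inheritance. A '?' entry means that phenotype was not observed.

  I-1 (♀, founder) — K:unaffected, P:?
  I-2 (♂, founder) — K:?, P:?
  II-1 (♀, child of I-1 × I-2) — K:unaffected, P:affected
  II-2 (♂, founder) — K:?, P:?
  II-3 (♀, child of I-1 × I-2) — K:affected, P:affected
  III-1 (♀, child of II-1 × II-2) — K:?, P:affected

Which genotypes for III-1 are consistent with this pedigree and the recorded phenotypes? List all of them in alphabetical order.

K/I-1 un ·: kk
K/I-2 ? ·: Kk
K/II-1 un I-1×I-2: kk
K/II-2 ? ·: kk|Kk|KK
K/II-3 aff I-1×I-2: Kk
K/III-1 ? II-1×II-2: kk|Kk
⇒ K over [I-1,I-2,II-1,II-2,II-3,III-1]: 4 consistent
P/I-1 ? ·: pp|Pp|PP
P/I-2 ? ·: pp|Pp|PP
P/II-1 aff I-1×I-2: Pp|PP
P/II-2 ? ·: pp|Pp|PP
P/II-3 aff I-1×I-2: Pp|PP
P/III-1 aff II-1×II-2: Pp|PP
⇒ P over [I-1,I-2,II-1,II-2,II-3,III-1]: 78 consistent

III-1 ∈ {Kk PP, Kk Pp, kk PP, kk Pp}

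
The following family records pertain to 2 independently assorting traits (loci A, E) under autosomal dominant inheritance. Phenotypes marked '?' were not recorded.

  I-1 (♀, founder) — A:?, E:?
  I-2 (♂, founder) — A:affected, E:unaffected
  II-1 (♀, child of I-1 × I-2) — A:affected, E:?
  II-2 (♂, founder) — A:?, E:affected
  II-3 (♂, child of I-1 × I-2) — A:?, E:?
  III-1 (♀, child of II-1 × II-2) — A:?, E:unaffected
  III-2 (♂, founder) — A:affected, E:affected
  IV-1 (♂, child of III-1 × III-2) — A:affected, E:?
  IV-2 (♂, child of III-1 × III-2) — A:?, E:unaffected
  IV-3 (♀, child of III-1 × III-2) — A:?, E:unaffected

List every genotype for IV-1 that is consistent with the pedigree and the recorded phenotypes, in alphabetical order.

A/I-1 ? ·: aa|Aa|AA
A/I-2 aff ·: Aa|AA
A/II-1 aff I-1×I-2: Aa|AA
A/II-2 ? ·: aa|Aa|AA
A/II-3 ? I-1×I-2: aa|Aa|AA
A/III-1 ? II-1×II-2: aa|Aa|AA
A/III-2 aff ·: Aa|AA
A/IV-1 aff III-1×III-2: Aa|AA
A/IV-2 ? III-1×III-2: aa|Aa|AA
A/IV-3 ? III-1×III-2: aa|Aa|AA
⇒ A over [I-1,I-2,II-1,II-2,II-3,III-1,III-2,IV-1,IV-2,IV-3]: 1620 consistent
E/I-1 ? ·: ee|Ee|EE
E/I-2 un ·: ee
E/II-1 ? I-1×I-2: ee|Ee
E/II-2 aff ·: Ee
E/II-3 ? I-1×I-2: ee|Ee
E/III-1 un II-1×II-2: ee
E/III-2 aff ·: Ee
E/IV-1 ? III-1×III-2: ee|Ee
E/IV-2 un III-1×III-2: ee
E/IV-3 un III-1×III-2: ee
⇒ E over [I-1,I-2,II-1,II-2,II-3,III-1,III-2,IV-1,IV-2,IV-3]: 12 consistent

IV-1 ∈ {AA Ee, AA ee, Aa Ee, Aa ee}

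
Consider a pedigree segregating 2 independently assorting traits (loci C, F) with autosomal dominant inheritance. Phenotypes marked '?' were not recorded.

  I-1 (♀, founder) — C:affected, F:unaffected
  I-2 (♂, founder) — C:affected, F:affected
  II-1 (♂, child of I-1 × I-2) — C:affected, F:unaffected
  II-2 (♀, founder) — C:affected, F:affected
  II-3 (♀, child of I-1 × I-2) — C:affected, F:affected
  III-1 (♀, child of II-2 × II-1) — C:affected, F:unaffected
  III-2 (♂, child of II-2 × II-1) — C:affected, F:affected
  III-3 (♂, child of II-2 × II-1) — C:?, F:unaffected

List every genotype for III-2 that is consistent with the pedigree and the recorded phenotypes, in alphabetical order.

C/I-1 aff ·: Cc|CC
C/I-2 aff ·: Cc|CC
C/II-1 aff I-1×I-2: Cc|CC
C/II-2 aff ·: Cc|CC
C/II-3 aff I-1×I-2: Cc|CC
C/III-1 aff II-2×II-1: Cc|CC
C/III-2 aff II-2×II-1: Cc|CC
C/III-3 ? II-2×II-1: cc|Cc|CC
⇒ C over [I-1,I-2,II-1,II-2,II-3,III-1,III-2,III-3]: 183 consistent
F/I-1 un ·: ff
F/I-2 aff ·: Ff
F/II-1 un I-1×I-2: ff
F/II-2 aff ·: Ff
F/II-3 aff I-1×I-2: Ff
F/III-1 un II-2×II-1: ff
F/III-2 aff II-2×II-1: Ff
F/III-3 un II-2×II-1: ff
⇒ F over [I-1,I-2,II-1,II-2,II-3,III-1,III-2,III-3]: 1 consistent

III-2 ∈ {CC Ff, Cc Ff}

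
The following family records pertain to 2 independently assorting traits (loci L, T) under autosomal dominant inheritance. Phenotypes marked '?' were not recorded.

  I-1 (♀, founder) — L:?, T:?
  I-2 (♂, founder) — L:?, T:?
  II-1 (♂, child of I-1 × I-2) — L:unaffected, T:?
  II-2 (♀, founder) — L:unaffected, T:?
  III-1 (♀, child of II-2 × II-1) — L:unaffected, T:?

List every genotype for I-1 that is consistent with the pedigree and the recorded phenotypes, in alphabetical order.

I-1 ∈ {Ll TT, Ll Tt, Ll tt, ll TT, ll Tt, ll tt}

L/I-1 ? ·: ll|Ll
L/I-2 ? ·: ll|Ll
L/II-1 un I-1×I-2: ll
L/II-2 un ·: ll
L/III-1 un II-2×II-1: ll
⇒ L over [I-1,I-2,II-1,II-2,III-1]: 4 consistent
T/I-1 ? ·: tt|Tt|TT
T/I-2 ? ·: tt|Tt|TT
T/II-1 ? I-1×I-2: tt|Tt|TT
T/II-2 ? ·: tt|Tt|TT
T/III-1 ? II-2×II-1: tt|Tt|TT
⇒ T over [I-1,I-2,II-1,II-2,III-1]: 81 consistent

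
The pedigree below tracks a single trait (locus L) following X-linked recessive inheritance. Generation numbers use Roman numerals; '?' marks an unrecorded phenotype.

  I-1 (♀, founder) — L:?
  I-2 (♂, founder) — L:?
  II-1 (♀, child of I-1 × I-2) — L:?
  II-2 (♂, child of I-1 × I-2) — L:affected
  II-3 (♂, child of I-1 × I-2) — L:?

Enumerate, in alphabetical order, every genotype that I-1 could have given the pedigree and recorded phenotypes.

I-1 ∈ {X^LX^l, X^lX^l}

L/I-1 ? ·: X^LX^l|X^lX^l
L/I-2 ? ·: X^LY|X^lY
L/II-1 ? I-1×I-2: X^LX^L|X^LX^l|X^lX^l
L/II-2 aff I-1×I-2: X^lY
L/II-3 ? I-1×I-2: X^LY|X^lY
⇒ L over [I-1,I-2,II-1,II-2,II-3]: 10 consistent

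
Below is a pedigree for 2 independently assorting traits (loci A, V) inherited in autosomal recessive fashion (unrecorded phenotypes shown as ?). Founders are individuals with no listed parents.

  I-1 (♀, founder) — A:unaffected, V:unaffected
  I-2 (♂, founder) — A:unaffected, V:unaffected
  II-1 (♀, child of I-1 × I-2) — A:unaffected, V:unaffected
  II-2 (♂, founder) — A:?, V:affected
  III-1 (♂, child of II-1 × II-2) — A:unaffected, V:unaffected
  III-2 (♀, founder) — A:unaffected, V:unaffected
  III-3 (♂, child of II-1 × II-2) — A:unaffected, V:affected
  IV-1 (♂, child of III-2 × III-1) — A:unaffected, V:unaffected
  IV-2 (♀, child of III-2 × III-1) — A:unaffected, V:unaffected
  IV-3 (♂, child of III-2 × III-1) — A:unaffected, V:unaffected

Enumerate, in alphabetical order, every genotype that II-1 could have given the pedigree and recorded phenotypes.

II-1 ∈ {AA Vv, Aa Vv}

A/I-1 un ·: AA|Aa
A/I-2 un ·: AA|Aa
A/II-1 un I-1×I-2: AA|Aa
A/II-2 ? ·: AA|Aa|aa
A/III-1 un II-1×II-2: AA|Aa
A/III-2 un ·: AA|Aa
A/III-3 un II-1×II-2: AA|Aa
A/IV-1 un III-2×III-1: AA|Aa
A/IV-2 un III-2×III-1: AA|Aa
A/IV-3 un III-2×III-1: AA|Aa
⇒ A over [I-1,I-2,II-1,II-2,III-1,III-2,III-3,IV-1,IV-2,IV-3]: 648 consistent
V/I-1 un ·: VV|Vv
V/I-2 un ·: VV|Vv
V/II-1 un I-1×I-2: Vv
V/II-2 aff ·: vv
V/III-1 un II-1×II-2: Vv
V/III-2 un ·: VV|Vv
V/III-3 aff II-1×II-2: vv
V/IV-1 un III-2×III-1: VV|Vv
V/IV-2 un III-2×III-1: VV|Vv
V/IV-3 un III-2×III-1: VV|Vv
⇒ V over [I-1,I-2,II-1,II-2,III-1,III-2,III-3,IV-1,IV-2,IV-3]: 48 consistent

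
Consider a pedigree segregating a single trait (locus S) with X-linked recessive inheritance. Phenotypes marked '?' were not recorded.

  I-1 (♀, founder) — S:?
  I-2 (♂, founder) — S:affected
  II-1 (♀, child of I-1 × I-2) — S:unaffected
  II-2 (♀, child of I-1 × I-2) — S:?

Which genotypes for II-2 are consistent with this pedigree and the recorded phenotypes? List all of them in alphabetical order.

II-2 ∈ {X^SX^s, X^sX^s}

S/I-1 ? ·: X^SX^S|X^SX^s
S/I-2 aff ·: X^sY
S/II-1 un I-1×I-2: X^SX^s
S/II-2 ? I-1×I-2: X^SX^s|X^sX^s
⇒ S over [I-1,I-2,II-1,II-2]: 3 consistent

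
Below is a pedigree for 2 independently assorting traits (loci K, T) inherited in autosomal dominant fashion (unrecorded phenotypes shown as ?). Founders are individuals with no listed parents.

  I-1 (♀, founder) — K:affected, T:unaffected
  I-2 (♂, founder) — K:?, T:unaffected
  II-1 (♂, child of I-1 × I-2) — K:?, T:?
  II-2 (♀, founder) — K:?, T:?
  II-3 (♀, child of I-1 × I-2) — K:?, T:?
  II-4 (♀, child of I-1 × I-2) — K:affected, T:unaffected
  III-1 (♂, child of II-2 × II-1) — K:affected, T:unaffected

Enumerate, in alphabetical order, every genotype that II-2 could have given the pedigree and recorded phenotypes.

II-2 ∈ {KK Tt, KK tt, Kk Tt, Kk tt, kk Tt, kk tt}

K/I-1 aff ·: Kk|KK
K/I-2 ? ·: kk|Kk|KK
K/II-1 ? I-1×I-2: kk|Kk|KK
K/II-2 ? ·: kk|Kk|KK
K/II-3 ? I-1×I-2: kk|Kk|KK
K/II-4 aff I-1×I-2: Kk|KK
K/III-1 aff II-2×II-1: Kk|KK
⇒ K over [I-1,I-2,II-1,II-2,II-3,II-4,III-1]: 161 consistent
T/I-1 un ·: tt
T/I-2 un ·: tt
T/II-1 ? I-1×I-2: tt
T/II-2 ? ·: tt|Tt
T/II-3 ? I-1×I-2: tt
T/II-4 un I-1×I-2: tt
T/III-1 un II-2×II-1: tt
⇒ T over [I-1,I-2,II-1,II-2,II-3,II-4,III-1]: 2 consistent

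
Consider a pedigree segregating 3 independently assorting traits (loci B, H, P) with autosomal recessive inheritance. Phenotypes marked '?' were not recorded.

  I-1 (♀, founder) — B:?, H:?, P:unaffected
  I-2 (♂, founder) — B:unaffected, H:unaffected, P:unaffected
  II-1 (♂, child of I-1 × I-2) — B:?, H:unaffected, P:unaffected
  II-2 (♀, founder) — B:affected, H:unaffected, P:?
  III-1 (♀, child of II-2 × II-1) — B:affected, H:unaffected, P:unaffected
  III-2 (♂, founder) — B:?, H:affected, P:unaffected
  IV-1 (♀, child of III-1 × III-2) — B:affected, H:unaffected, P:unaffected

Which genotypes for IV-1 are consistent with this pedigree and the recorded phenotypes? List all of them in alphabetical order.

IV-1 ∈ {bb Hh PP, bb Hh Pp}

B/I-1 ? ·: BB|Bb|bb
B/I-2 un ·: BB|Bb
B/II-1 ? I-1×I-2: Bb|bb
B/II-2 aff ·: bb
B/III-1 aff II-2×II-1: bb
B/III-2 ? ·: Bb|bb
B/IV-1 aff III-1×III-2: bb
⇒ B over [I-1,I-2,II-1,II-2,III-1,III-2,IV-1]: 14 consistent
H/I-1 ? ·: HH|Hh|hh
H/I-2 un ·: HH|Hh
H/II-1 un I-1×I-2: HH|Hh
H/II-2 un ·: HH|Hh
H/III-1 un II-2×II-1: HH|Hh
H/III-2 aff ·: hh
H/IV-1 un III-1×III-2: Hh
⇒ H over [I-1,I-2,II-1,II-2,III-1,III-2,IV-1]: 32 consistent
P/I-1 un ·: PP|Pp
P/I-2 un ·: PP|Pp
P/II-1 un I-1×I-2: PP|Pp
P/II-2 ? ·: PP|Pp|pp
P/III-1 un II-2×II-1: PP|Pp
P/III-2 un ·: PP|Pp
P/IV-1 un III-1×III-2: PP|Pp
⇒ P over [I-1,I-2,II-1,II-2,III-1,III-2,IV-1]: 110 consistent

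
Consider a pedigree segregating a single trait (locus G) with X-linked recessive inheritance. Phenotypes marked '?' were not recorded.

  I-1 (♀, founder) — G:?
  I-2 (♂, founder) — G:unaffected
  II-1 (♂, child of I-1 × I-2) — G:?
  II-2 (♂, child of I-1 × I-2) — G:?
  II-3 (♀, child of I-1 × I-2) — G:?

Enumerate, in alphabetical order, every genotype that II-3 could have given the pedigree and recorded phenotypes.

II-3 ∈ {X^GX^G, X^GX^g}

G/I-1 ? ·: X^GX^G|X^GX^g|X^gX^g
G/I-2 un ·: X^GY
G/II-1 ? I-1×I-2: X^GY|X^gY
G/II-2 ? I-1×I-2: X^GY|X^gY
G/II-3 ? I-1×I-2: X^GX^G|X^GX^g
⇒ G over [I-1,I-2,II-1,II-2,II-3]: 10 consistent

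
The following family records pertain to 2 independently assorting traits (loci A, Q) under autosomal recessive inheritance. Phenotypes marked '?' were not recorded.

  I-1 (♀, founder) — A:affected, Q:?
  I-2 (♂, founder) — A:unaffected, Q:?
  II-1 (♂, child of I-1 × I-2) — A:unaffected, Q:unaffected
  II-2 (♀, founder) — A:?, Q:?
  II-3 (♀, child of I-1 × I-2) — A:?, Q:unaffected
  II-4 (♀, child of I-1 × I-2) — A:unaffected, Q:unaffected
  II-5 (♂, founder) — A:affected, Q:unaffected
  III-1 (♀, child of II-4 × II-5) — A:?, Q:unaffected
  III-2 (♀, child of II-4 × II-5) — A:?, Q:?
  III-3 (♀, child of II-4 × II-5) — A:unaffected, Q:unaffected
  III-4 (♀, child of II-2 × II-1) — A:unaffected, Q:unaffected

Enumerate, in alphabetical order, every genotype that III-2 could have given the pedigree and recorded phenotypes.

III-2 ∈ {Aa QQ, Aa Qq, Aa qq, aa QQ, aa Qq, aa qq}

A/I-1 aff ·: aa
A/I-2 un ·: AA|Aa
A/II-1 un I-1×I-2: Aa
A/II-2 ? ·: AA|Aa|aa
A/II-3 ? I-1×I-2: Aa|aa
A/II-4 un I-1×I-2: Aa
A/II-5 aff ·: aa
A/III-1 ? II-4×II-5: Aa|aa
A/III-2 ? II-4×II-5: Aa|aa
A/III-3 un II-4×II-5: Aa
A/III-4 un II-2×II-1: AA|Aa
⇒ A over [I-1,I-2,II-1,II-2,II-3,II-4,II-5,III-1,III-2,III-3,III-4]: 60 consistent
Q/I-1 ? ·: QQ|Qq|qq
Q/I-2 ? ·: QQ|Qq|qq
Q/II-1 un I-1×I-2: QQ|Qq
Q/II-2 ? ·: QQ|Qq|qq
Q/II-3 un I-1×I-2: QQ|Qq
Q/II-4 un I-1×I-2: QQ|Qq
Q/II-5 un ·: QQ|Qq
Q/III-1 un II-4×II-5: QQ|Qq
Q/III-2 ? II-4×II-5: QQ|Qq|qq
Q/III-3 un II-4×II-5: QQ|Qq
Q/III-4 un II-2×II-1: QQ|Qq
⇒ Q over [I-1,I-2,II-1,II-2,II-3,II-4,II-5,III-1,III-2,III-3,III-4]: 2002 consistent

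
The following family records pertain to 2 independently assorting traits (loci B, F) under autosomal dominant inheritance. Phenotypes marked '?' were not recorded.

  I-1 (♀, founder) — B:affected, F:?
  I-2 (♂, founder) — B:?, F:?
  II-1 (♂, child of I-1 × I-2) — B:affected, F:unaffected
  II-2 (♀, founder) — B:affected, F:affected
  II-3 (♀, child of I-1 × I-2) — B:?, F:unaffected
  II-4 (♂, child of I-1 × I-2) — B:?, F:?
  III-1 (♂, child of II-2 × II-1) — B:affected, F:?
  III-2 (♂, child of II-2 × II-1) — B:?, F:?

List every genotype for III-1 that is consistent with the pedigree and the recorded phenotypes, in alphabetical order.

III-1 ∈ {BB Ff, BB ff, Bb Ff, Bb ff}

B/I-1 aff ·: Bb|BB
B/I-2 ? ·: bb|Bb|BB
B/II-1 aff I-1×I-2: Bb|BB
B/II-2 aff ·: Bb|BB
B/II-3 ? I-1×I-2: bb|Bb|BB
B/II-4 ? I-1×I-2: bb|Bb|BB
B/III-1 aff II-2×II-1: Bb|BB
B/III-2 ? II-2×II-1: bb|Bb|BB
⇒ B over [I-1,I-2,II-1,II-2,II-3,II-4,III-1,III-2]: 310 consistent
F/I-1 ? ·: ff|Ff
F/I-2 ? ·: ff|Ff
F/II-1 un I-1×I-2: ff
F/II-2 aff ·: Ff|FF
F/II-3 un I-1×I-2: ff
F/II-4 ? I-1×I-2: ff|Ff|FF
F/III-1 ? II-2×II-1: ff|Ff
F/III-2 ? II-2×II-1: ff|Ff
⇒ F over [I-1,I-2,II-1,II-2,II-3,II-4,III-1,III-2]: 40 consistent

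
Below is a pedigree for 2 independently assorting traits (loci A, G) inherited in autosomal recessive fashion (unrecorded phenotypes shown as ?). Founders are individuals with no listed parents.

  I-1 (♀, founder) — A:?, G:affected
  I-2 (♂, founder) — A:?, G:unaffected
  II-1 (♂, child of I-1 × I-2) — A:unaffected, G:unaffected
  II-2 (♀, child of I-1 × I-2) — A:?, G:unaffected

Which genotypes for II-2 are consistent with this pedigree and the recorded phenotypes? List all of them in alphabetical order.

II-2 ∈ {AA Gg, Aa Gg, aa Gg}

A/I-1 ? ·: AA|Aa|aa
A/I-2 ? ·: AA|Aa|aa
A/II-1 un I-1×I-2: AA|Aa
A/II-2 ? I-1×I-2: AA|Aa|aa
⇒ A over [I-1,I-2,II-1,II-2]: 21 consistent
G/I-1 aff ·: gg
G/I-2 un ·: GG|Gg
G/II-1 un I-1×I-2: Gg
G/II-2 un I-1×I-2: Gg
⇒ G over [I-1,I-2,II-1,II-2]: 2 consistent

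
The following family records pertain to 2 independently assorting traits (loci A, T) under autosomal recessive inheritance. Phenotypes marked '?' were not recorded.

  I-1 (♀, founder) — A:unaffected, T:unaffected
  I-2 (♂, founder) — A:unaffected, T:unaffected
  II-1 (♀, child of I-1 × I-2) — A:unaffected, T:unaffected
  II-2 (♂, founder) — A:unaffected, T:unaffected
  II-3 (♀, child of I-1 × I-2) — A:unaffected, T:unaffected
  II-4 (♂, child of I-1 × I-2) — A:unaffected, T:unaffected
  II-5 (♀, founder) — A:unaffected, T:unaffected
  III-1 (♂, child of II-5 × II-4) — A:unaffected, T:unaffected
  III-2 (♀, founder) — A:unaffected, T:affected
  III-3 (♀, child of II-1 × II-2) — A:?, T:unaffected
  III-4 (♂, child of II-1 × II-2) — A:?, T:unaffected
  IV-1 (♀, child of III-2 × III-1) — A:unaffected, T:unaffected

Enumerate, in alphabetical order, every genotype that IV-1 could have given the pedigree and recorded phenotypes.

IV-1 ∈ {AA Tt, Aa Tt}

A/I-1 un ·: AA|Aa
A/I-2 un ·: AA|Aa
A/II-1 un I-1×I-2: AA|Aa
A/II-2 un ·: AA|Aa
A/II-3 un I-1×I-2: AA|Aa
A/II-4 un I-1×I-2: AA|Aa
A/II-5 un ·: AA|Aa
A/III-1 un II-5×II-4: AA|Aa
A/III-2 un ·: AA|Aa
A/III-3 ? II-1×II-2: AA|Aa|aa
A/III-4 ? II-1×II-2: AA|Aa|aa
A/IV-1 un III-2×III-1: AA|Aa
⇒ A over [I-1,I-2,II-1,II-2,II-3,II-4,II-5,III-1,III-2,III-3,III-4,IV-1]: 2642 consistent
T/I-1 un ·: TT|Tt
T/I-2 un ·: TT|Tt
T/II-1 un I-1×I-2: TT|Tt
T/II-2 un ·: TT|Tt
T/II-3 un I-1×I-2: TT|Tt
T/II-4 un I-1×I-2: TT|Tt
T/II-5 un ·: TT|Tt
T/III-1 un II-5×II-4: TT|Tt
T/III-2 aff ·: tt
T/III-3 un II-1×II-2: TT|Tt
T/III-4 un II-1×II-2: TT|Tt
T/IV-1 un III-2×III-1: Tt
⇒ T over [I-1,I-2,II-1,II-2,II-3,II-4,II-5,III-1,III-2,III-3,III-4,IV-1]: 561 consistent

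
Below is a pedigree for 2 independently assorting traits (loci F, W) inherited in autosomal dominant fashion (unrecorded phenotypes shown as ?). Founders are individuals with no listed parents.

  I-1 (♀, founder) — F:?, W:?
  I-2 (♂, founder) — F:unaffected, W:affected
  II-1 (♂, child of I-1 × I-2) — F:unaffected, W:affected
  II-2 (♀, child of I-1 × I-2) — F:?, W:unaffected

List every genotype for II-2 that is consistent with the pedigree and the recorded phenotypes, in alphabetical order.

F/I-1 ? ·: ff|Ff
F/I-2 un ·: ff
F/II-1 un I-1×I-2: ff
F/II-2 ? I-1×I-2: ff|Ff
⇒ F over [I-1,I-2,II-1,II-2]: 3 consistent
W/I-1 ? ·: ww|Ww
W/I-2 aff ·: Ww
W/II-1 aff I-1×I-2: Ww|WW
W/II-2 un I-1×I-2: ww
⇒ W over [I-1,I-2,II-1,II-2]: 3 consistent

II-2 ∈ {Ff ww, ff ww}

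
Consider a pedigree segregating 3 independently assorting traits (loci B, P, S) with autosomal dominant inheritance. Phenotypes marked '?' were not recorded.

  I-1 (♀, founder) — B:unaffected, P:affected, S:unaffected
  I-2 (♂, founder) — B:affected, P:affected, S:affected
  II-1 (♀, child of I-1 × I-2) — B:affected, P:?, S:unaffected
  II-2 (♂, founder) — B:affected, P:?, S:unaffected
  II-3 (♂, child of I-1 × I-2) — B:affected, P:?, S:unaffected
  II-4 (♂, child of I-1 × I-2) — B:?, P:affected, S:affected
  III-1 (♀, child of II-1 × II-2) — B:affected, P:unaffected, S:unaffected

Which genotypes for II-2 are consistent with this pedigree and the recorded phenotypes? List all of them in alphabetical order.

B/I-1 un ·: bb
B/I-2 aff ·: Bb|BB
B/II-1 aff I-1×I-2: Bb
B/II-2 aff ·: Bb|BB
B/II-3 aff I-1×I-2: Bb
B/II-4 ? I-1×I-2: bb|Bb
B/III-1 aff II-1×II-2: Bb|BB
⇒ B over [I-1,I-2,II-1,II-2,II-3,II-4,III-1]: 12 consistent
P/I-1 aff ·: Pp|PP
P/I-2 aff ·: Pp|PP
P/II-1 ? I-1×I-2: pp|Pp
P/II-2 ? ·: pp|Pp
P/II-3 ? I-1×I-2: pp|Pp|PP
P/II-4 aff I-1×I-2: Pp|PP
P/III-1 un II-1×II-2: pp
⇒ P over [I-1,I-2,II-1,II-2,II-3,II-4,III-1]: 40 consistent
S/I-1 un ·: ss
S/I-2 aff ·: Ss
S/II-1 un I-1×I-2: ss
S/II-2 un ·: ss
S/II-3 un I-1×I-2: ss
S/II-4 aff I-1×I-2: Ss
S/III-1 un II-1×II-2: ss
⇒ S over [I-1,I-2,II-1,II-2,II-3,II-4,III-1]: 1 consistent

II-2 ∈ {BB Pp ss, BB pp ss, Bb Pp ss, Bb pp ss}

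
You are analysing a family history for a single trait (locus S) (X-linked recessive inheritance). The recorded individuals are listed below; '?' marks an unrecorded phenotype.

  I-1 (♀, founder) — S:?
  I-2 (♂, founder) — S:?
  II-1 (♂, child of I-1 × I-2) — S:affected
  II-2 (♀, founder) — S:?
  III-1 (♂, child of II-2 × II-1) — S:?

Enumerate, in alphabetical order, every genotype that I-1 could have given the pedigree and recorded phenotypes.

S/I-1 ? ·: X^SX^s|X^sX^s
S/I-2 ? ·: X^SY|X^sY
S/II-1 aff I-1×I-2: X^sY
S/II-2 ? ·: X^SX^S|X^SX^s|X^sX^s
S/III-1 ? II-2×II-1: X^SY|X^sY
⇒ S over [I-1,I-2,II-1,II-2,III-1]: 16 consistent

I-1 ∈ {X^SX^s, X^sX^s}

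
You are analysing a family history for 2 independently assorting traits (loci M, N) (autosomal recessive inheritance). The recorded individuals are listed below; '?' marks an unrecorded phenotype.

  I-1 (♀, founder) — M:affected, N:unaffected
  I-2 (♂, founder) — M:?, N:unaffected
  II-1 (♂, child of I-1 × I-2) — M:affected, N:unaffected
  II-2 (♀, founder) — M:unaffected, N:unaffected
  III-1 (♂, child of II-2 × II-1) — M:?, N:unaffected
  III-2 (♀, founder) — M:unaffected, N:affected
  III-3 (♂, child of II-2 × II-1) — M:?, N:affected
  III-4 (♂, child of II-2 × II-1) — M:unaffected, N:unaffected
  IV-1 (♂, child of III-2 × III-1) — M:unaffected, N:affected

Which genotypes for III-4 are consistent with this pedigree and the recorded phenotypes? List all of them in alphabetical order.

III-4 ∈ {Mm NN, Mm Nn}

M/I-1 aff ·: mm
M/I-2 ? ·: Mm|mm
M/II-1 aff I-1×I-2: mm
M/II-2 un ·: MM|Mm
M/III-1 ? II-2×II-1: Mm|mm
M/III-2 un ·: MM|Mm
M/III-3 ? II-2×II-1: Mm|mm
M/III-4 un II-2×II-1: Mm
M/IV-1 un III-2×III-1: MM|Mm
⇒ M over [I-1,I-2,II-1,II-2,III-1,III-2,III-3,III-4,IV-1]: 32 consistent
N/I-1 un ·: NN|Nn
N/I-2 un ·: NN|Nn
N/II-1 un I-1×I-2: Nn
N/II-2 un ·: Nn
N/III-1 un II-2×II-1: Nn
N/III-2 aff ·: nn
N/III-3 aff II-2×II-1: nn
N/III-4 un II-2×II-1: NN|Nn
N/IV-1 aff III-2×III-1: nn
⇒ N over [I-1,I-2,II-1,II-2,III-1,III-2,III-3,III-4,IV-1]: 6 consistent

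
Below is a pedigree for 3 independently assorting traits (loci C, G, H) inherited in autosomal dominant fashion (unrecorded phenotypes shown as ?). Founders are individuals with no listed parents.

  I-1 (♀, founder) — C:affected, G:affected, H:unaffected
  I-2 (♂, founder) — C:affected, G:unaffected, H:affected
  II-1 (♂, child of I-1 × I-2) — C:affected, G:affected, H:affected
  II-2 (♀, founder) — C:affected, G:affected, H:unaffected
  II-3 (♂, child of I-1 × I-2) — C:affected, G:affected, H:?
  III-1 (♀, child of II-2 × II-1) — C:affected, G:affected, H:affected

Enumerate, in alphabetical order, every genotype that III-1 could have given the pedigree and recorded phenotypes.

C/I-1 aff ·: Cc|CC
C/I-2 aff ·: Cc|CC
C/II-1 aff I-1×I-2: Cc|CC
C/II-2 aff ·: Cc|CC
C/II-3 aff I-1×I-2: Cc|CC
C/III-1 aff II-2×II-1: Cc|CC
⇒ C over [I-1,I-2,II-1,II-2,II-3,III-1]: 45 consistent
G/I-1 aff ·: Gg|GG
G/I-2 un ·: gg
G/II-1 aff I-1×I-2: Gg
G/II-2 aff ·: Gg|GG
G/II-3 aff I-1×I-2: Gg
G/III-1 aff II-2×II-1: Gg|GG
⇒ G over [I-1,I-2,II-1,II-2,II-3,III-1]: 8 consistent
H/I-1 un ·: hh
H/I-2 aff ·: Hh|HH
H/II-1 aff I-1×I-2: Hh
H/II-2 un ·: hh
H/II-3 ? I-1×I-2: hh|Hh
H/III-1 aff II-2×II-1: Hh
⇒ H over [I-1,I-2,II-1,II-2,II-3,III-1]: 3 consistent

III-1 ∈ {CC GG Hh, CC Gg Hh, Cc GG Hh, Cc Gg Hh}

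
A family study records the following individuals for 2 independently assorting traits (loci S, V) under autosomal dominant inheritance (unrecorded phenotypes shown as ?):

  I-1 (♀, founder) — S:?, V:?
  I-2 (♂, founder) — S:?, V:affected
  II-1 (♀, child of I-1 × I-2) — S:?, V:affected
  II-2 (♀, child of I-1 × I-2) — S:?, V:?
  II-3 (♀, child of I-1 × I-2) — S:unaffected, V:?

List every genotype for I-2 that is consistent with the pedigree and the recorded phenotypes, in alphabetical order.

S/I-1 ? ·: ss|Ss
S/I-2 ? ·: ss|Ss
S/II-1 ? I-1×I-2: ss|Ss|SS
S/II-2 ? I-1×I-2: ss|Ss|SS
S/II-3 un I-1×I-2: ss
⇒ S over [I-1,I-2,II-1,II-2,II-3]: 18 consistent
V/I-1 ? ·: vv|Vv|VV
V/I-2 aff ·: Vv|VV
V/II-1 aff I-1×I-2: Vv|VV
V/II-2 ? I-1×I-2: vv|Vv|VV
V/II-3 ? I-1×I-2: vv|Vv|VV
⇒ V over [I-1,I-2,II-1,II-2,II-3]: 40 consistent

I-2 ∈ {Ss VV, Ss Vv, ss VV, ss Vv}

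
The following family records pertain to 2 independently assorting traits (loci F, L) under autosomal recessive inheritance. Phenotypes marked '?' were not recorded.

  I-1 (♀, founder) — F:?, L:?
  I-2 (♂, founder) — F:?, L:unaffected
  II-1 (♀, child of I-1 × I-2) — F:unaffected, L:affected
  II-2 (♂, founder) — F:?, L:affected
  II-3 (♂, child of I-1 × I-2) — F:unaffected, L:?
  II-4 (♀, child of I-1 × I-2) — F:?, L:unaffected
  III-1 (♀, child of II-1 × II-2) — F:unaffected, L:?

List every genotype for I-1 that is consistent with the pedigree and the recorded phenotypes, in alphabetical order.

I-1 ∈ {FF Ll, FF ll, Ff Ll, Ff ll, ff Ll, ff ll}

F/I-1 ? ·: FF|Ff|ff
F/I-2 ? ·: FF|Ff|ff
F/II-1 un I-1×I-2: FF|Ff
F/II-2 ? ·: FF|Ff|ff
F/II-3 un I-1×I-2: FF|Ff
F/II-4 ? I-1×I-2: FF|Ff|ff
F/III-1 un II-1×II-2: FF|Ff
⇒ F over [I-1,I-2,II-1,II-2,II-3,II-4,III-1]: 160 consistent
L/I-1 ? ·: Ll|ll
L/I-2 un ·: Ll
L/II-1 aff I-1×I-2: ll
L/II-2 aff ·: ll
L/II-3 ? I-1×I-2: LL|Ll|ll
L/II-4 un I-1×I-2: LL|Ll
L/III-1 ? II-1×II-2: ll
⇒ L over [I-1,I-2,II-1,II-2,II-3,II-4,III-1]: 8 consistent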